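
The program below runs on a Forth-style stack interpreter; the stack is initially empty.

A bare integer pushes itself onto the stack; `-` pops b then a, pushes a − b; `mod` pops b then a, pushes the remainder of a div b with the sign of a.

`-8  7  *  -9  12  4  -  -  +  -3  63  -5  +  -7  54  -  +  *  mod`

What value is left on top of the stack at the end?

-1

-8   [-8]
7    [-8, 7]
*    [-56]
-9   [-56, -9]
12   [-56, -9, 12]
4    [-56, -9, 12, 4]
-    [-56, -9, 8]
-    [-56, -17]
+    [-73]
-3   [-73, -3]
63   [-73, -3, 63]
-5   [-73, -3, 63, -5]
+    [-73, -3, 58]
-7   [-73, -3, 58, -7]
54   [-73, -3, 58, -7, 54]
-    [-73, -3, 58, -61]
+    [-73, -3, -3]
*    [-73, 9]
mod  [-1]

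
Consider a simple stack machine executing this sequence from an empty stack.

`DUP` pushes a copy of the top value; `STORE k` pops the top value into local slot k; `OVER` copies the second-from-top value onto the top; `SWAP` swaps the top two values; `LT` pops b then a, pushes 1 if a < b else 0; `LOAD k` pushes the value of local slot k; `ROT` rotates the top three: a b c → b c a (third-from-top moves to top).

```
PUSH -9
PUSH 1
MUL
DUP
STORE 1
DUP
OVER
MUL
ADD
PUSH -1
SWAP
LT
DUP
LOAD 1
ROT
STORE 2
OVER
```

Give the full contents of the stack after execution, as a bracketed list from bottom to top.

[1, -9, 1]

PUSH -9 -> [-9]
PUSH 1  -> [-9, 1]
MUL     -> [-9]
DUP     -> [-9, -9]
STORE 1 -> [-9]
DUP     -> [-9, -9]
OVER    -> [-9, -9, -9]
MUL     -> [-9, 81]
ADD     -> [72]
PUSH -1 -> [72, -1]
SWAP    -> [-1, 72]
LT      -> [1]
DUP     -> [1, 1]
LOAD 1  -> [1, 1, -9]
ROT     -> [1, -9, 1]
STORE 2 -> [1, -9]
OVER    -> [1, -9, 1]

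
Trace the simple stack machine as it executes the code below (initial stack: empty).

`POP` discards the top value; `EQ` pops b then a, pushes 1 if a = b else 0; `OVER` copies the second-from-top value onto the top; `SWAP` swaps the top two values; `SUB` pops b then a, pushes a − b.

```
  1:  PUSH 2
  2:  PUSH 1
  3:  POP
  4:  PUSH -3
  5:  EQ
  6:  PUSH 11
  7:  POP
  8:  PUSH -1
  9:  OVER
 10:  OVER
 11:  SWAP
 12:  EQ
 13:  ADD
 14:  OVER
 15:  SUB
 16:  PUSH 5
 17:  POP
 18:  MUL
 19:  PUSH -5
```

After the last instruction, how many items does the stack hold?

PUSH 2   [2]
PUSH 1   [2, 1]
POP      [2]
PUSH -3  [2, -3]
EQ       [0]
PUSH 11  [0, 11]
POP      [0]
PUSH -1  [0, -1]
OVER     [0, -1, 0]
OVER     [0, -1, 0, -1]
SWAP     [0, -1, -1, 0]
EQ       [0, -1, 0]
ADD      [0, -1]
OVER     [0, -1, 0]
SUB      [0, -1]
PUSH 5   [0, -1, 5]
POP      [0, -1]
MUL      [0]
PUSH -5  [0, -5]

2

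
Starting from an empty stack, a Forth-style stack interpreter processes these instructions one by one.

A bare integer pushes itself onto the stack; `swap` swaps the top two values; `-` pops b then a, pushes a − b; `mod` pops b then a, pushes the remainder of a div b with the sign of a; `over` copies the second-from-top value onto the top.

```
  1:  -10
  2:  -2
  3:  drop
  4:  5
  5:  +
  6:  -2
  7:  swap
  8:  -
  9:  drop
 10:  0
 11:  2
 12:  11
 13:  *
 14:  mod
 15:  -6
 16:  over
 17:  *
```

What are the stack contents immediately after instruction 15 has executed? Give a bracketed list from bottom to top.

-10   [-10]
-2    [-10, -2]
drop  [-10]
5     [-10, 5]
+     [-5]
-2    [-5, -2]
swap  [-2, -5]
-     [3]
drop  []
0     [0]
2     [0, 2]
11    [0, 2, 11]
*     [0, 22]
mod   [0]
-6    [0, -6]

[0, -6]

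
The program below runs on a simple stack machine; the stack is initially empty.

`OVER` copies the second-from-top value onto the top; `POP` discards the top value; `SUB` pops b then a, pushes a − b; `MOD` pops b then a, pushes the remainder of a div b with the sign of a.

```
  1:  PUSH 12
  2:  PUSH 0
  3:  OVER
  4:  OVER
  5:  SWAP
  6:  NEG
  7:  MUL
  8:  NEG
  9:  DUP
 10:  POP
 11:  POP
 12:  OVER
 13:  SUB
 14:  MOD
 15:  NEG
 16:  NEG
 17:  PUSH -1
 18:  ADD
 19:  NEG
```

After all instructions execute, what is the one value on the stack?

1

PUSH 12 : 12
PUSH 0  : 12 0
OVER    : 12 0 12
OVER    : 12 0 12 0
SWAP    : 12 0 0 12
NEG     : 12 0 0 -12
MUL     : 12 0 0
NEG     : 12 0 0
DUP     : 12 0 0 0
POP     : 12 0 0
POP     : 12 0
OVER    : 12 0 12
SUB     : 12 -12
MOD     : 0
NEG     : 0
NEG     : 0
PUSH -1 : 0 -1
ADD     : -1
NEG     : 1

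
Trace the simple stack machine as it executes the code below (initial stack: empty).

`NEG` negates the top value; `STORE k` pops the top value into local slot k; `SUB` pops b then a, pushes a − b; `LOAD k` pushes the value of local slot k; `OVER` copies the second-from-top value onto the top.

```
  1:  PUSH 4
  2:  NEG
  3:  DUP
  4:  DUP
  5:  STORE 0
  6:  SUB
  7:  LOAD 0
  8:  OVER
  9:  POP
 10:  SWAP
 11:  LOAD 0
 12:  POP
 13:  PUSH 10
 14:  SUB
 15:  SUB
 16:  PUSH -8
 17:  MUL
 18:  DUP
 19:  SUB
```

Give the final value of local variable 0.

-4

PUSH 4  : [4]
NEG     : [-4]
DUP     : [-4, -4]
DUP     : [-4, -4, -4]
STORE 0 : [-4, -4]
SUB     : [0]
LOAD 0  : [0, -4]
OVER    : [0, -4, 0]
POP     : [0, -4]
SWAP    : [-4, 0]
LOAD 0  : [-4, 0, -4]
POP     : [-4, 0]
PUSH 10 : [-4, 0, 10]
SUB     : [-4, -10]
SUB     : [6]
PUSH -8 : [6, -8]
MUL     : [-48]
DUP     : [-48, -48]
SUB     : [0]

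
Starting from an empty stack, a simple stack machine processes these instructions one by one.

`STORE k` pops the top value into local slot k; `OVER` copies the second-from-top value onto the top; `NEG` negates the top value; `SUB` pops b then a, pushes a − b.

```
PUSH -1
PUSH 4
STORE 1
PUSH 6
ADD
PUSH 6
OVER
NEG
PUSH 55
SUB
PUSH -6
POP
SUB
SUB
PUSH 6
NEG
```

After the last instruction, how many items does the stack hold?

2

PUSH -1 : [-1]
PUSH 4  : [-1, 4]
STORE 1 : [-1]
PUSH 6  : [-1, 6]
ADD     : [5]
PUSH 6  : [5, 6]
OVER    : [5, 6, 5]
NEG     : [5, 6, -5]
PUSH 55 : [5, 6, -5, 55]
SUB     : [5, 6, -60]
PUSH -6 : [5, 6, -60, -6]
POP     : [5, 6, -60]
SUB     : [5, 66]
SUB     : [-61]
PUSH 6  : [-61, 6]
NEG     : [-61, -6]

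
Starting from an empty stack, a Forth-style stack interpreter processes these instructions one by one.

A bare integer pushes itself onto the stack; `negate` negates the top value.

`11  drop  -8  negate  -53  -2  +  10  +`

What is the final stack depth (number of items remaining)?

2

11     -> [11]
drop   -> []
-8     -> [-8]
negate -> [8]
-53    -> [8, -53]
-2     -> [8, -53, -2]
+      -> [8, -55]
10     -> [8, -55, 10]
+      -> [8, -45]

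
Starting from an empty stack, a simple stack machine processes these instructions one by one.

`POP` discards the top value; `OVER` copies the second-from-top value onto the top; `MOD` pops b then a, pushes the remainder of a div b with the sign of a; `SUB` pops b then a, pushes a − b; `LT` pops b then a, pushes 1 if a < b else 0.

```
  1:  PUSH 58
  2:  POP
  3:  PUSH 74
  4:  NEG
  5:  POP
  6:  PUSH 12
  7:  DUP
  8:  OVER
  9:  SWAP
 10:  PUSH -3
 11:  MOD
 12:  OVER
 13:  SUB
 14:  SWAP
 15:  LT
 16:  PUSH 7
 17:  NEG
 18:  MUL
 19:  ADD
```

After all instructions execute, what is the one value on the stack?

PUSH 58 → 58
POP     → (empty)
PUSH 74 → 74
NEG     → -74
POP     → (empty)
PUSH 12 → 12
DUP     → 12 12
OVER    → 12 12 12
SWAP    → 12 12 12
PUSH -3 → 12 12 12 -3
MOD     → 12 12 0
OVER    → 12 12 0 12
SUB     → 12 12 -12
SWAP    → 12 -12 12
LT      → 12 1
PUSH 7  → 12 1 7
NEG     → 12 1 -7
MUL     → 12 -7
ADD     → 5

5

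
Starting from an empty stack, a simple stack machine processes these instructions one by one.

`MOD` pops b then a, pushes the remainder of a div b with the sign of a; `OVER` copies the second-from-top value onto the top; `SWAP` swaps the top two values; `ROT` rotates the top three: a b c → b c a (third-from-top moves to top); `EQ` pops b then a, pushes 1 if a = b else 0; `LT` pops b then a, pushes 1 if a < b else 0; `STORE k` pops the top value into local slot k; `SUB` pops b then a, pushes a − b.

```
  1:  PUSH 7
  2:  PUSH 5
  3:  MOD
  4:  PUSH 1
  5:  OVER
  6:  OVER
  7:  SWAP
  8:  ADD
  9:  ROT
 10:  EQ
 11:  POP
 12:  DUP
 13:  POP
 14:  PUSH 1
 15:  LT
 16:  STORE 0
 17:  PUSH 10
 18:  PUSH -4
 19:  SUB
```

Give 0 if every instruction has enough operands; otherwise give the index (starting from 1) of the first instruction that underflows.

0

PUSH 7  -> [7]
PUSH 5  -> [7, 5]
MOD     -> [2]
PUSH 1  -> [2, 1]
OVER    -> [2, 1, 2]
OVER    -> [2, 1, 2, 1]
SWAP    -> [2, 1, 1, 2]
ADD     -> [2, 1, 3]
ROT     -> [1, 3, 2]
EQ      -> [1, 0]
POP     -> [1]
DUP     -> [1, 1]
POP     -> [1]
PUSH 1  -> [1, 1]
LT      -> [0]
STORE 0 -> []
PUSH 10 -> [10]
PUSH -4 -> [10, -4]
SUB     -> [14]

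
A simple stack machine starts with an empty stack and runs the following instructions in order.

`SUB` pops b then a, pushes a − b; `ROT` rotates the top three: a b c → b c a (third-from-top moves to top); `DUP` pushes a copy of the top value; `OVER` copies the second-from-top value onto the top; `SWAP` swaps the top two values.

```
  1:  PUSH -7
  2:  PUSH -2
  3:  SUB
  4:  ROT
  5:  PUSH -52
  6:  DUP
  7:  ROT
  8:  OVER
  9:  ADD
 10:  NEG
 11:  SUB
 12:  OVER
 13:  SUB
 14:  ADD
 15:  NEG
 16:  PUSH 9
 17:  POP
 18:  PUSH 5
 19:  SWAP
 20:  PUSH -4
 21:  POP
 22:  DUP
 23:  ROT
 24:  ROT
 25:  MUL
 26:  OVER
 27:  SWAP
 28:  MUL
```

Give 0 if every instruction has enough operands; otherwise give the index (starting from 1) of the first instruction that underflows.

4

PUSH -7 : [-7]
PUSH -2 : [-7, -2]
SUB     : [-5]
ROT  — needs 3 operands, stack has 1 → underflow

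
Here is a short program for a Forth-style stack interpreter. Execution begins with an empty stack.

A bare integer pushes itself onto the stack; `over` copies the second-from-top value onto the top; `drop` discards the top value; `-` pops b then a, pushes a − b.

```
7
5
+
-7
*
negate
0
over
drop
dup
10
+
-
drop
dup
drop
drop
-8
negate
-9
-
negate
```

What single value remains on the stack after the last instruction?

7      : [7]
5      : [7, 5]
+      : [12]
-7     : [12, -7]
*      : [-84]
negate : [84]
0      : [84, 0]
over   : [84, 0, 84]
drop   : [84, 0]
dup    : [84, 0, 0]
10     : [84, 0, 0, 10]
+      : [84, 0, 10]
-      : [84, -10]
drop   : [84]
dup    : [84, 84]
drop   : [84]
drop   : []
-8     : [-8]
negate : [8]
-9     : [8, -9]
-      : [17]
negate : [-17]

-17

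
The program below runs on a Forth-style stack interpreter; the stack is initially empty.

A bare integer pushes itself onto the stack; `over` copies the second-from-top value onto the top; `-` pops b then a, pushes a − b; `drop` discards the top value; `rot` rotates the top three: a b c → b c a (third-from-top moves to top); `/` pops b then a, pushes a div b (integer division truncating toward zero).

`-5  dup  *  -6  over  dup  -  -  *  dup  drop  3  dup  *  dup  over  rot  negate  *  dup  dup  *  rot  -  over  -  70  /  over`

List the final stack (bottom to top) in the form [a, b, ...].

-5     -> -5
dup    -> -5 -5
*      -> 25
-6     -> 25 -6
over   -> 25 -6 25
dup    -> 25 -6 25 25
-      -> 25 -6 0
-      -> 25 -6
*      -> -150
dup    -> -150 -150
drop   -> -150
3      -> -150 3
dup    -> -150 3 3
*      -> -150 9
dup    -> -150 9 9
over   -> -150 9 9 9
rot    -> -150 9 9 9
negate -> -150 9 9 -9
*      -> -150 9 -81
dup    -> -150 9 -81 -81
dup    -> -150 9 -81 -81 -81
*      -> -150 9 -81 6561
rot    -> -150 -81 6561 9
-      -> -150 -81 6552
over   -> -150 -81 6552 -81
-      -> -150 -81 6633
70     -> -150 -81 6633 70
/      -> -150 -81 94
over   -> -150 -81 94 -81

[-150, -81, 94, -81]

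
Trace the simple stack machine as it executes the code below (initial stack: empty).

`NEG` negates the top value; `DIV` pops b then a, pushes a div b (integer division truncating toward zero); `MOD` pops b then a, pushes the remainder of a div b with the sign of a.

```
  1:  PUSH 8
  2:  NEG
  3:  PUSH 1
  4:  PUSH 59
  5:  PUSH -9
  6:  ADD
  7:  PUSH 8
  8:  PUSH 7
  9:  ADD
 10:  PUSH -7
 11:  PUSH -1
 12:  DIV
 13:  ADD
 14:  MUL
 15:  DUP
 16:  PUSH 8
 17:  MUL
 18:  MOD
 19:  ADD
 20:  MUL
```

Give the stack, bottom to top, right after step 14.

PUSH 8  → [8]
NEG     → [-8]
PUSH 1  → [-8, 1]
PUSH 59 → [-8, 1, 59]
PUSH -9 → [-8, 1, 59, -9]
ADD     → [-8, 1, 50]
PUSH 8  → [-8, 1, 50, 8]
PUSH 7  → [-8, 1, 50, 8, 7]
ADD     → [-8, 1, 50, 15]
PUSH -7 → [-8, 1, 50, 15, -7]
PUSH -1 → [-8, 1, 50, 15, -7, -1]
DIV     → [-8, 1, 50, 15, 7]
ADD     → [-8, 1, 50, 22]
MUL     → [-8, 1, 1100]

[-8, 1, 1100]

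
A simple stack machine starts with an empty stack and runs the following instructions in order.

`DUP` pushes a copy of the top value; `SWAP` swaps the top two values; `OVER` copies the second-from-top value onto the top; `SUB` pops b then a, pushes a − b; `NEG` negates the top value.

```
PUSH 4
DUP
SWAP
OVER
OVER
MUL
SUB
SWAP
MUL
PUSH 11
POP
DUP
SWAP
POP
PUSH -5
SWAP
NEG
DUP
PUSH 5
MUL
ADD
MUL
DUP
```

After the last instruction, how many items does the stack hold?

2

PUSH 4   4
DUP      4 4
SWAP     4 4
OVER     4 4 4
OVER     4 4 4 4
MUL      4 4 16
SUB      4 -12
SWAP     -12 4
MUL      -48
PUSH 11  -48 11
POP      -48
DUP      -48 -48
SWAP     -48 -48
POP      -48
PUSH -5  -48 -5
SWAP     -5 -48
NEG      -5 48
DUP      -5 48 48
PUSH 5   -5 48 48 5
MUL      -5 48 240
ADD      -5 288
MUL      -1440
DUP      -1440 -1440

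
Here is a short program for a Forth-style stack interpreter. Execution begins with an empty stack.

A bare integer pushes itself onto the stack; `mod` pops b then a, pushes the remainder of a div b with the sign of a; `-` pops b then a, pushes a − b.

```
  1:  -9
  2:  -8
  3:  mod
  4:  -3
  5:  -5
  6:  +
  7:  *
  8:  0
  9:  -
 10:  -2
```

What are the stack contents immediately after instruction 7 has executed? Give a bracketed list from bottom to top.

[8]

-9   [-9]
-8   [-9, -8]
mod  [-1]
-3   [-1, -3]
-5   [-1, -3, -5]
+    [-1, -8]
*    [8]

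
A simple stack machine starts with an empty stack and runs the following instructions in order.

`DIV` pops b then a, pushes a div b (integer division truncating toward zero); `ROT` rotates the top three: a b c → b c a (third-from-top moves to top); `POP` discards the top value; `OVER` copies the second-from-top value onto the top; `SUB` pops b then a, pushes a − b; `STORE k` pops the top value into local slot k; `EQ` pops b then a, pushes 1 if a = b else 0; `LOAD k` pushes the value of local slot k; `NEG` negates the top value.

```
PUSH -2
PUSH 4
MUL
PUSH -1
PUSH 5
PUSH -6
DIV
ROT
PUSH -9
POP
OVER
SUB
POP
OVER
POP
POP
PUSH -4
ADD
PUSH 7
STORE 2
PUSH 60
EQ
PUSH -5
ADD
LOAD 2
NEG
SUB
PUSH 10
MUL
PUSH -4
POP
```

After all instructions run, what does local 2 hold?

7

PUSH -2 → [-2]
PUSH 4  → [-2, 4]
MUL     → [-8]
PUSH -1 → [-8, -1]
PUSH 5  → [-8, -1, 5]
PUSH -6 → [-8, -1, 5, -6]
DIV     → [-8, -1, 0]
ROT     → [-1, 0, -8]
PUSH -9 → [-1, 0, -8, -9]
POP     → [-1, 0, -8]
OVER    → [-1, 0, -8, 0]
SUB     → [-1, 0, -8]
POP     → [-1, 0]
OVER    → [-1, 0, -1]
POP     → [-1, 0]
POP     → [-1]
PUSH -4 → [-1, -4]
ADD     → [-5]
PUSH 7  → [-5, 7]
STORE 2 → [-5]
PUSH 60 → [-5, 60]
EQ      → [0]
PUSH -5 → [0, -5]
ADD     → [-5]
LOAD 2  → [-5, 7]
NEG     → [-5, -7]
SUB     → [2]
PUSH 10 → [2, 10]
MUL     → [20]
PUSH -4 → [20, -4]
POP     → [20]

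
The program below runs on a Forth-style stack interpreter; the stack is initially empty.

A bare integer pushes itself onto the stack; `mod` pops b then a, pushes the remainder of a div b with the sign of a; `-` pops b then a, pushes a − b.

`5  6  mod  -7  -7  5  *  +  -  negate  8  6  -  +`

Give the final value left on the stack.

5      : 5
6      : 5 6
mod    : 5
-7     : 5 -7
-7     : 5 -7 -7
5      : 5 -7 -7 5
*      : 5 -7 -35
+      : 5 -42
-      : 47
negate : -47
8      : -47 8
6      : -47 8 6
-      : -47 2
+      : -45

-45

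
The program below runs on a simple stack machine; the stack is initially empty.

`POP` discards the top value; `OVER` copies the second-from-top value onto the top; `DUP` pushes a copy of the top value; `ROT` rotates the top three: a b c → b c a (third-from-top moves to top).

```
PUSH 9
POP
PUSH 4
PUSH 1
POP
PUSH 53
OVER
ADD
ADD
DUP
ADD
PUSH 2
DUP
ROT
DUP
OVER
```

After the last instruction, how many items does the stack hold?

5

PUSH 9  -> 9
POP     -> (empty)
PUSH 4  -> 4
PUSH 1  -> 4 1
POP     -> 4
PUSH 53 -> 4 53
OVER    -> 4 53 4
ADD     -> 4 57
ADD     -> 61
DUP     -> 61 61
ADD     -> 122
PUSH 2  -> 122 2
DUP     -> 122 2 2
ROT     -> 2 2 122
DUP     -> 2 2 122 122
OVER    -> 2 2 122 122 122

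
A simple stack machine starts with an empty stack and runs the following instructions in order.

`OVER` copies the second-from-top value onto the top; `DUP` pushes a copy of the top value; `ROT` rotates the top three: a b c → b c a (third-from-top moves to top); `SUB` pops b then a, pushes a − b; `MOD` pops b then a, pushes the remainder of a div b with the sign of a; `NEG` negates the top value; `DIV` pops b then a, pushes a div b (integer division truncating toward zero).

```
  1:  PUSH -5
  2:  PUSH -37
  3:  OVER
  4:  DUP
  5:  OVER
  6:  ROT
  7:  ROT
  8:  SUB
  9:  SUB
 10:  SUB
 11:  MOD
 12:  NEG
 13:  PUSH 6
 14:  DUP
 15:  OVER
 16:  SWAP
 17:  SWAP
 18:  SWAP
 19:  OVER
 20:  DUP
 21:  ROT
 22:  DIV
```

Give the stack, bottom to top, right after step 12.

[5]

PUSH -5  → [-5]
PUSH -37 → [-5, -37]
OVER     → [-5, -37, -5]
DUP      → [-5, -37, -5, -5]
OVER     → [-5, -37, -5, -5, -5]
ROT      → [-5, -37, -5, -5, -5]
ROT      → [-5, -37, -5, -5, -5]
SUB      → [-5, -37, -5, 0]
SUB      → [-5, -37, -5]
SUB      → [-5, -32]
MOD      → [-5]
NEG      → [5]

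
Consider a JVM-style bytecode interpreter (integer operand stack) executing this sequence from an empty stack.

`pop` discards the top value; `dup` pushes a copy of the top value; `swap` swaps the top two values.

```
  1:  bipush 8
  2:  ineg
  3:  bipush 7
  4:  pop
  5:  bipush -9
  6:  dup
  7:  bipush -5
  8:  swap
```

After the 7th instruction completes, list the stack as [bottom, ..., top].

bipush 8   [8]
ineg       [-8]
bipush 7   [-8, 7]
pop        [-8]
bipush -9  [-8, -9]
dup        [-8, -9, -9]
bipush -5  [-8, -9, -9, -5]

[-8, -9, -9, -5]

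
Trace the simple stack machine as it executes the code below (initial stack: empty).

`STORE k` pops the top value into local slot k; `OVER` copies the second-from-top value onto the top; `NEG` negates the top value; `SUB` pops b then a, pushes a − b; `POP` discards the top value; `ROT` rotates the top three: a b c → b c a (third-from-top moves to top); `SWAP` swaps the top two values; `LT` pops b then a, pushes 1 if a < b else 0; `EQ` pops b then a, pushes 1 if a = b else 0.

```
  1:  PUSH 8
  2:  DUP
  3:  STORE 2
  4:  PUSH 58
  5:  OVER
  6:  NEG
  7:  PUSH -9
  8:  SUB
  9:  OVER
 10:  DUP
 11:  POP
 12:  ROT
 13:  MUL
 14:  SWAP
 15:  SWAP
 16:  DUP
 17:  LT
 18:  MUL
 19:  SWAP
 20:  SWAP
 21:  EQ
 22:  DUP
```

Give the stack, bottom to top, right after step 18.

[8, 0]

PUSH 8  → [8]
DUP     → [8, 8]
STORE 2 → [8]
PUSH 58 → [8, 58]
OVER    → [8, 58, 8]
NEG     → [8, 58, -8]
PUSH -9 → [8, 58, -8, -9]
SUB     → [8, 58, 1]
OVER    → [8, 58, 1, 58]
DUP     → [8, 58, 1, 58, 58]
POP     → [8, 58, 1, 58]
ROT     → [8, 1, 58, 58]
MUL     → [8, 1, 3364]
SWAP    → [8, 3364, 1]
SWAP    → [8, 1, 3364]
DUP     → [8, 1, 3364, 3364]
LT      → [8, 1, 0]
MUL     → [8, 0]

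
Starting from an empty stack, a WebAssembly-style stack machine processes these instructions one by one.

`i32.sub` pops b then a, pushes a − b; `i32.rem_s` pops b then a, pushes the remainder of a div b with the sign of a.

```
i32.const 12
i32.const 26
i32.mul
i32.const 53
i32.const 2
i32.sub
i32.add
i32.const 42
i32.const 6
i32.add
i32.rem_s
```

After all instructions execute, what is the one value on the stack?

27

i32.const 12 → 12
i32.const 26 → 12 26
i32.mul      → 312
i32.const 53 → 312 53
i32.const 2  → 312 53 2
i32.sub      → 312 51
i32.add      → 363
i32.const 42 → 363 42
i32.const 6  → 363 42 6
i32.add      → 363 48
i32.rem_s    → 27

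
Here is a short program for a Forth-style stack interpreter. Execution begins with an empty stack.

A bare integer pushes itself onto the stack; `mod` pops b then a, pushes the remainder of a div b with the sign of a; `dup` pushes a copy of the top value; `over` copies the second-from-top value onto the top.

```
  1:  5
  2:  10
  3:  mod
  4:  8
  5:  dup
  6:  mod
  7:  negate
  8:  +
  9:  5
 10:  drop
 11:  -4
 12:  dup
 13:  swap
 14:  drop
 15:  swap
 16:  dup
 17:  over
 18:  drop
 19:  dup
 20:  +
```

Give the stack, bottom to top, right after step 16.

[-4, 5, 5]

5      : [5]
10     : [5, 10]
mod    : [5]
8      : [5, 8]
dup    : [5, 8, 8]
mod    : [5, 0]
negate : [5, 0]
+      : [5]
5      : [5, 5]
drop   : [5]
-4     : [5, -4]
dup    : [5, -4, -4]
swap   : [5, -4, -4]
drop   : [5, -4]
swap   : [-4, 5]
dup    : [-4, 5, 5]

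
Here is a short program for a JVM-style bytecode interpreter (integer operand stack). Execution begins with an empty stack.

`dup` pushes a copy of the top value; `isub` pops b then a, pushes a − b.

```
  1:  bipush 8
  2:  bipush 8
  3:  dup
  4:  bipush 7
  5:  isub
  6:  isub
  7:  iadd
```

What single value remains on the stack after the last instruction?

15

bipush 8 → 8
bipush 8 → 8 8
dup      → 8 8 8
bipush 7 → 8 8 8 7
isub     → 8 8 1
isub     → 8 7
iadd     → 15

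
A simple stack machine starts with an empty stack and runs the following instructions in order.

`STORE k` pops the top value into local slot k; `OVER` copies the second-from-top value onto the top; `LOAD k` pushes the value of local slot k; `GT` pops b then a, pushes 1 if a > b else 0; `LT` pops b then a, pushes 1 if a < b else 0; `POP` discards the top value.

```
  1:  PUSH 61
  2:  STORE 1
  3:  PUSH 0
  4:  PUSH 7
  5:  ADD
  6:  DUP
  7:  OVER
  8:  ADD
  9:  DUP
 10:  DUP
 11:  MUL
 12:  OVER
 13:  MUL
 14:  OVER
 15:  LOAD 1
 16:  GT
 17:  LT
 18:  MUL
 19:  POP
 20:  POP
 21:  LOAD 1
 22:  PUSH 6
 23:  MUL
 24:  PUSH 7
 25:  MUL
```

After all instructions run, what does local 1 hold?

PUSH 61  61
STORE 1  (empty)
PUSH 0   0
PUSH 7   0 7
ADD      7
DUP      7 7
OVER     7 7 7
ADD      7 14
DUP      7 14 14
DUP      7 14 14 14
MUL      7 14 196
OVER     7 14 196 14
MUL      7 14 2744
OVER     7 14 2744 14
LOAD 1   7 14 2744 14 61
GT       7 14 2744 0
LT       7 14 0
MUL      7 0
POP      7
POP      (empty)
LOAD 1   61
PUSH 6   61 6
MUL      366
PUSH 7   366 7
MUL      2562

61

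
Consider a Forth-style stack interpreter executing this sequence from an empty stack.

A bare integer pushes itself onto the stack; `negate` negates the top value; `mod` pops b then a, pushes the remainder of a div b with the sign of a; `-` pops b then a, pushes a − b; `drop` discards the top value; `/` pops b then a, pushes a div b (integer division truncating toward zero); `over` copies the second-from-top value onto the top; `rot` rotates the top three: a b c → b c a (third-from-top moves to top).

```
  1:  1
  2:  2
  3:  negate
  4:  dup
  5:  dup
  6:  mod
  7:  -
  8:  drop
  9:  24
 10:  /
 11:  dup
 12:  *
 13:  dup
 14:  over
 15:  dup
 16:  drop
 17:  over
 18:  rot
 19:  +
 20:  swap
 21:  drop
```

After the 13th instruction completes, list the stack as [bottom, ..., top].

[0, 0]

1      -> [1]
2      -> [1, 2]
negate -> [1, -2]
dup    -> [1, -2, -2]
dup    -> [1, -2, -2, -2]
mod    -> [1, -2, 0]
-      -> [1, -2]
drop   -> [1]
24     -> [1, 24]
/      -> [0]
dup    -> [0, 0]
*      -> [0]
dup    -> [0, 0]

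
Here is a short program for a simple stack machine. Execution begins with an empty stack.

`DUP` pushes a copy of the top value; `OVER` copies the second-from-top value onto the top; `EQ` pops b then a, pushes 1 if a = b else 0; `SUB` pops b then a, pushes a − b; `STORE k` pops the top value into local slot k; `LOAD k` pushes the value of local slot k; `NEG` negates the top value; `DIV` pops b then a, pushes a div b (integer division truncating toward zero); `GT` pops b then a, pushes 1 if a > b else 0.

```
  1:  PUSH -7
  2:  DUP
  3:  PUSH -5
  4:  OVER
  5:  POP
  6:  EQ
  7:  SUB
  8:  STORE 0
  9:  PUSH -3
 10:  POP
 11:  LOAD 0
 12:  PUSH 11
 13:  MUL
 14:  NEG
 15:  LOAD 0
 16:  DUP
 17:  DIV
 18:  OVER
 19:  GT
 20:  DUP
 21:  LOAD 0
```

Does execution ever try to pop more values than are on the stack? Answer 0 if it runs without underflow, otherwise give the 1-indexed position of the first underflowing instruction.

0

PUSH -7 : [-7]
DUP     : [-7, -7]
PUSH -5 : [-7, -7, -5]
OVER    : [-7, -7, -5, -7]
POP     : [-7, -7, -5]
EQ      : [-7, 0]
SUB     : [-7]
STORE 0 : []
PUSH -3 : [-3]
POP     : []
LOAD 0  : [-7]
PUSH 11 : [-7, 11]
MUL     : [-77]
NEG     : [77]
LOAD 0  : [77, -7]
DUP     : [77, -7, -7]
DIV     : [77, 1]
OVER    : [77, 1, 77]
GT      : [77, 0]
DUP     : [77, 0, 0]
LOAD 0  : [77, 0, 0, -7]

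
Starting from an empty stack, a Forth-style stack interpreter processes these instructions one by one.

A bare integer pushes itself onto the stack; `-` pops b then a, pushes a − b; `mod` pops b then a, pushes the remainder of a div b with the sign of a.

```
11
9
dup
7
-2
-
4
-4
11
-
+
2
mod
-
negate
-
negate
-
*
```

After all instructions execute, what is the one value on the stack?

308

11     : [11]
9      : [11, 9]
dup    : [11, 9, 9]
7      : [11, 9, 9, 7]
-2     : [11, 9, 9, 7, -2]
-      : [11, 9, 9, 9]
4      : [11, 9, 9, 9, 4]
-4     : [11, 9, 9, 9, 4, -4]
11     : [11, 9, 9, 9, 4, -4, 11]
-      : [11, 9, 9, 9, 4, -15]
+      : [11, 9, 9, 9, -11]
2      : [11, 9, 9, 9, -11, 2]
mod    : [11, 9, 9, 9, -1]
-      : [11, 9, 9, 10]
negate : [11, 9, 9, -10]
-      : [11, 9, 19]
negate : [11, 9, -19]
-      : [11, 28]
*      : [308]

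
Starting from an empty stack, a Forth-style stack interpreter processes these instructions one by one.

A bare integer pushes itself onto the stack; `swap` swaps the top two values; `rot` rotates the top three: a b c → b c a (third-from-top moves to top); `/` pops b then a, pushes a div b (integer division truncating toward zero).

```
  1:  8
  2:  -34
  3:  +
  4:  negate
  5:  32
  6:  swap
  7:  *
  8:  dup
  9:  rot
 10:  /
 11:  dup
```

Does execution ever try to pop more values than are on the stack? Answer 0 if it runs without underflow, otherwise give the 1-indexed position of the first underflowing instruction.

9

8      -> [8]
-34    -> [8, -34]
+      -> [-26]
negate -> [26]
32     -> [26, 32]
swap   -> [32, 26]
*      -> [832]
dup    -> [832, 832]
rot  — needs 3 operands, stack has 2 → underflow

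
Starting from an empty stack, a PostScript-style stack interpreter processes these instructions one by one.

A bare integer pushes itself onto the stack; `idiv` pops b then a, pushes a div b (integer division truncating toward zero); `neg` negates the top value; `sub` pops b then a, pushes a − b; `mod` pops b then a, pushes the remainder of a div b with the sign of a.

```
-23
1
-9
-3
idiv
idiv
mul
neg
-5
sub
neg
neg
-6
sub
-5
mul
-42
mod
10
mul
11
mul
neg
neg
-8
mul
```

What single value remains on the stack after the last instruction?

11440

-23  -> [-23]
1    -> [-23, 1]
-9   -> [-23, 1, -9]
-3   -> [-23, 1, -9, -3]
idiv -> [-23, 1, 3]
idiv -> [-23, 0]
mul  -> [0]
neg  -> [0]
-5   -> [0, -5]
sub  -> [5]
neg  -> [-5]
neg  -> [5]
-6   -> [5, -6]
sub  -> [11]
-5   -> [11, -5]
mul  -> [-55]
-42  -> [-55, -42]
mod  -> [-13]
10   -> [-13, 10]
mul  -> [-130]
11   -> [-130, 11]
mul  -> [-1430]
neg  -> [1430]
neg  -> [-1430]
-8   -> [-1430, -8]
mul  -> [11440]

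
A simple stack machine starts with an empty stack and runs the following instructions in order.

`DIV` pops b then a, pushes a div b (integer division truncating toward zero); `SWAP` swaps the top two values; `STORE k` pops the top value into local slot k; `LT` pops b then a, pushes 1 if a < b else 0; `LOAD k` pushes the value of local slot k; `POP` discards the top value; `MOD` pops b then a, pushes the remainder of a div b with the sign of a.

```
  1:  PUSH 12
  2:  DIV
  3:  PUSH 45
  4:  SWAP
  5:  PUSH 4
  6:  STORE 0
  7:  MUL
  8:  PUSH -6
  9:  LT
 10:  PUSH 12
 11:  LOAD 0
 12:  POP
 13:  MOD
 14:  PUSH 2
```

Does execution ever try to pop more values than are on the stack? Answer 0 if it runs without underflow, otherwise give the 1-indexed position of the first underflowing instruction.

PUSH 12 → [12]
DIV  — needs 2 operands, stack has 1 → underflow

2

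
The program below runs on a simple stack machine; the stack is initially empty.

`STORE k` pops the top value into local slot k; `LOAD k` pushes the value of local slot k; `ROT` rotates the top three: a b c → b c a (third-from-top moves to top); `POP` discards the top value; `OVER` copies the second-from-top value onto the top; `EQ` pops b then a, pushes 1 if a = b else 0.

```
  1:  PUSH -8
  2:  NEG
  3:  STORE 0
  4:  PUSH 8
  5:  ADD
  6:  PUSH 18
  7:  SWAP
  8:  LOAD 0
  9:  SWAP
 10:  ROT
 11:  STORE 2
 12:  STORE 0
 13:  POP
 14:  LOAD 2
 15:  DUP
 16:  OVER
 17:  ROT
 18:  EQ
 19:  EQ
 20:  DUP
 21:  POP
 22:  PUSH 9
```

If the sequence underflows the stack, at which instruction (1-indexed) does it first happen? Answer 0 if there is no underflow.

PUSH -8  [-8]
NEG      [8]
STORE 0  []
PUSH 8   [8]
ADD  — needs 2 operands, stack has 1 → underflow

5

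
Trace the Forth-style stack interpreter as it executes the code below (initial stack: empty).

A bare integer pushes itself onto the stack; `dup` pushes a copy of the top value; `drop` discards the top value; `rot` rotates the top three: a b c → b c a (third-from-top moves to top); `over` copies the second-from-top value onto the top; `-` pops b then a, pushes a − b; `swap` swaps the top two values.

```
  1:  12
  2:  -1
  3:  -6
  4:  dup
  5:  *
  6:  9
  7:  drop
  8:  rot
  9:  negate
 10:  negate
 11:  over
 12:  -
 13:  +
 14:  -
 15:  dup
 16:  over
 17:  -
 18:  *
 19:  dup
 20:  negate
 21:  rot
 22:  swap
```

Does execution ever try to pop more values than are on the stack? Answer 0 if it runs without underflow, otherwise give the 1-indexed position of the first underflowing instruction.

12     → [12]
-1     → [12, -1]
-6     → [12, -1, -6]
dup    → [12, -1, -6, -6]
*      → [12, -1, 36]
9      → [12, -1, 36, 9]
drop   → [12, -1, 36]
rot    → [-1, 36, 12]
negate → [-1, 36, -12]
negate → [-1, 36, 12]
over   → [-1, 36, 12, 36]
-      → [-1, 36, -24]
+      → [-1, 12]
-      → [-13]
dup    → [-13, -13]
over   → [-13, -13, -13]
-      → [-13, 0]
*      → [0]
dup    → [0, 0]
negate → [0, 0]
rot  — needs 3 operands, stack has 2 → underflow

21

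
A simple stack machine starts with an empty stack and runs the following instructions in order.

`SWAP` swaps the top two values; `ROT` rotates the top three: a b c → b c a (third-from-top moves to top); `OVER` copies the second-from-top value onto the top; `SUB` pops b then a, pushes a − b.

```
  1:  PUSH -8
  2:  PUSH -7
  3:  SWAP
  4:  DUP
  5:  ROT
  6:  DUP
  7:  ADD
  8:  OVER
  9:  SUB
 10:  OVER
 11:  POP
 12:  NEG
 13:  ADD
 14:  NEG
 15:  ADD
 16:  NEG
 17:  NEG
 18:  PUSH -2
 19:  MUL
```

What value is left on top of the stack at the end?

12

PUSH -8  [-8]
PUSH -7  [-8, -7]
SWAP     [-7, -8]
DUP      [-7, -8, -8]
ROT      [-8, -8, -7]
DUP      [-8, -8, -7, -7]
ADD      [-8, -8, -14]
OVER     [-8, -8, -14, -8]
SUB      [-8, -8, -6]
OVER     [-8, -8, -6, -8]
POP      [-8, -8, -6]
NEG      [-8, -8, 6]
ADD      [-8, -2]
NEG      [-8, 2]
ADD      [-6]
NEG      [6]
NEG      [-6]
PUSH -2  [-6, -2]
MUL      [12]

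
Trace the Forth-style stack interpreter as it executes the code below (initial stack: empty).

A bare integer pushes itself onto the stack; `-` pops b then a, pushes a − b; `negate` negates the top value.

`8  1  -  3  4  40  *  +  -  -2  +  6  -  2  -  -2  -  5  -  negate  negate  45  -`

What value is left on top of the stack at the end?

8      -> 8
1      -> 8 1
-      -> 7
3      -> 7 3
4      -> 7 3 4
40     -> 7 3 4 40
*      -> 7 3 160
+      -> 7 163
-      -> -156
-2     -> -156 -2
+      -> -158
6      -> -158 6
-      -> -164
2      -> -164 2
-      -> -166
-2     -> -166 -2
-      -> -164
5      -> -164 5
-      -> -169
negate -> 169
negate -> -169
45     -> -169 45
-      -> -214

-214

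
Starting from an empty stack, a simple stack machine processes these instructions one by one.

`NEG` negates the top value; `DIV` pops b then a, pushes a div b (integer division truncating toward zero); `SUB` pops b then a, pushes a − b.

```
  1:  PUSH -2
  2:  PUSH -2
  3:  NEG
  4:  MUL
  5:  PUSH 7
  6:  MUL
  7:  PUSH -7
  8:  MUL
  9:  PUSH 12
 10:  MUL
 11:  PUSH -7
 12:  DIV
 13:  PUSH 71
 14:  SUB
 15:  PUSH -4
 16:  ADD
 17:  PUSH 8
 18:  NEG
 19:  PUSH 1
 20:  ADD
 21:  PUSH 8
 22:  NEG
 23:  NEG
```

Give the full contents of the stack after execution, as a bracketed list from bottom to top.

[-411, -7, 8]

PUSH -2 → [-2]
PUSH -2 → [-2, -2]
NEG     → [-2, 2]
MUL     → [-4]
PUSH 7  → [-4, 7]
MUL     → [-28]
PUSH -7 → [-28, -7]
MUL     → [196]
PUSH 12 → [196, 12]
MUL     → [2352]
PUSH -7 → [2352, -7]
DIV     → [-336]
PUSH 71 → [-336, 71]
SUB     → [-407]
PUSH -4 → [-407, -4]
ADD     → [-411]
PUSH 8  → [-411, 8]
NEG     → [-411, -8]
PUSH 1  → [-411, -8, 1]
ADD     → [-411, -7]
PUSH 8  → [-411, -7, 8]
NEG     → [-411, -7, -8]
NEG     → [-411, -7, 8]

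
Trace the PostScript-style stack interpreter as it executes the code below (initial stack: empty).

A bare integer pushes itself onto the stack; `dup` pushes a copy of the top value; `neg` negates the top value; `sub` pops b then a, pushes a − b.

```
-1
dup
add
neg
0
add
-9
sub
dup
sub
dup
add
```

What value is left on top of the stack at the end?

-1  -> [-1]
dup -> [-1, -1]
add -> [-2]
neg -> [2]
0   -> [2, 0]
add -> [2]
-9  -> [2, -9]
sub -> [11]
dup -> [11, 11]
sub -> [0]
dup -> [0, 0]
add -> [0]

0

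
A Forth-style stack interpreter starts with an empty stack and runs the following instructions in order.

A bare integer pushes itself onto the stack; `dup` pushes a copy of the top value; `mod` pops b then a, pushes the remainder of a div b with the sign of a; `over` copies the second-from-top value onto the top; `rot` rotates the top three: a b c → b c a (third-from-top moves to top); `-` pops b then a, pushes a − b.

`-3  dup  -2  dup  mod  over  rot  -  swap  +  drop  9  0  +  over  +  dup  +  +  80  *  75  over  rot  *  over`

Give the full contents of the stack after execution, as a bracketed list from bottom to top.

[75, 518400, 75]

-3   → -3
dup  → -3 -3
-2   → -3 -3 -2
dup  → -3 -3 -2 -2
mod  → -3 -3 0
over → -3 -3 0 -3
rot  → -3 0 -3 -3
-    → -3 0 0
swap → -3 0 0
+    → -3 0
drop → -3
9    → -3 9
0    → -3 9 0
+    → -3 9
over → -3 9 -3
+    → -3 6
dup  → -3 6 6
+    → -3 12
+    → 9
80   → 9 80
*    → 720
75   → 720 75
over → 720 75 720
rot  → 75 720 720
*    → 75 518400
over → 75 518400 75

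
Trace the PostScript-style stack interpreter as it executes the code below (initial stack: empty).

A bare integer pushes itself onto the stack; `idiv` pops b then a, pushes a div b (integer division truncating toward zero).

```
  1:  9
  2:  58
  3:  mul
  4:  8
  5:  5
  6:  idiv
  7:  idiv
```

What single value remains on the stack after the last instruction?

9    : 9
58   : 9 58
mul  : 522
8    : 522 8
5    : 522 8 5
idiv : 522 1
idiv : 522

522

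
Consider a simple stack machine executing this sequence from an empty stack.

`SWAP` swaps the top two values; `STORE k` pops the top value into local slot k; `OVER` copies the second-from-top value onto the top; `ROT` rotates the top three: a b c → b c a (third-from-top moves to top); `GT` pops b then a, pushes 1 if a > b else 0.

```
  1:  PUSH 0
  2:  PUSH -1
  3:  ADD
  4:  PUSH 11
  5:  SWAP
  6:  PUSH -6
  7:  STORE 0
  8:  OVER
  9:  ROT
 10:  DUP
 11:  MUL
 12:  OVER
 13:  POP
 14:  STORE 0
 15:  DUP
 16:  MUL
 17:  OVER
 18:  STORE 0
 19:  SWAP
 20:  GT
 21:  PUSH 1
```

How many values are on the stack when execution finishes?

PUSH 0   [0]
PUSH -1  [0, -1]
ADD      [-1]
PUSH 11  [-1, 11]
SWAP     [11, -1]
PUSH -6  [11, -1, -6]
STORE 0  [11, -1]
OVER     [11, -1, 11]
ROT      [-1, 11, 11]
DUP      [-1, 11, 11, 11]
MUL      [-1, 11, 121]
OVER     [-1, 11, 121, 11]
POP      [-1, 11, 121]
STORE 0  [-1, 11]
DUP      [-1, 11, 11]
MUL      [-1, 121]
OVER     [-1, 121, -1]
STORE 0  [-1, 121]
SWAP     [121, -1]
GT       [1]
PUSH 1   [1, 1]

2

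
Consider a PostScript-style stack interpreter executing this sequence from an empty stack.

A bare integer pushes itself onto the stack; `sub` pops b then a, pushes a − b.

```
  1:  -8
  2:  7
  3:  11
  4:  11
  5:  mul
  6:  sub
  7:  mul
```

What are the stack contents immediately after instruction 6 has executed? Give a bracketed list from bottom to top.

-8  → [-8]
7   → [-8, 7]
11  → [-8, 7, 11]
11  → [-8, 7, 11, 11]
mul → [-8, 7, 121]
sub → [-8, -114]

[-8, -114]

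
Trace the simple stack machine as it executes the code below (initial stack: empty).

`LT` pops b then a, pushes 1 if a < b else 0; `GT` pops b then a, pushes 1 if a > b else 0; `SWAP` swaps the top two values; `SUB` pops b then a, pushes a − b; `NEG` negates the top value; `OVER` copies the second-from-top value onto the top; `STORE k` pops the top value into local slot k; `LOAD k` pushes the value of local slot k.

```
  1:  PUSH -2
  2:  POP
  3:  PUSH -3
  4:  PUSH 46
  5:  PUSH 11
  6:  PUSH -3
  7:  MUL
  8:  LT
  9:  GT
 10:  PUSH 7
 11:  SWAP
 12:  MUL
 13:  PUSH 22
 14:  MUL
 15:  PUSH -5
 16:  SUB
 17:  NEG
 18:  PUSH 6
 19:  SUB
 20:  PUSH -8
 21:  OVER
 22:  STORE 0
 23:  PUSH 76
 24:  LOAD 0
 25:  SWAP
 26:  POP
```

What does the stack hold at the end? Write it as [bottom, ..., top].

PUSH -2 -> [-2]
POP     -> []
PUSH -3 -> [-3]
PUSH 46 -> [-3, 46]
PUSH 11 -> [-3, 46, 11]
PUSH -3 -> [-3, 46, 11, -3]
MUL     -> [-3, 46, -33]
LT      -> [-3, 0]
GT      -> [0]
PUSH 7  -> [0, 7]
SWAP    -> [7, 0]
MUL     -> [0]
PUSH 22 -> [0, 22]
MUL     -> [0]
PUSH -5 -> [0, -5]
SUB     -> [5]
NEG     -> [-5]
PUSH 6  -> [-5, 6]
SUB     -> [-11]
PUSH -8 -> [-11, -8]
OVER    -> [-11, -8, -11]
STORE 0 -> [-11, -8]
PUSH 76 -> [-11, -8, 76]
LOAD 0  -> [-11, -8, 76, -11]
SWAP    -> [-11, -8, -11, 76]
POP     -> [-11, -8, -11]

[-11, -8, -11]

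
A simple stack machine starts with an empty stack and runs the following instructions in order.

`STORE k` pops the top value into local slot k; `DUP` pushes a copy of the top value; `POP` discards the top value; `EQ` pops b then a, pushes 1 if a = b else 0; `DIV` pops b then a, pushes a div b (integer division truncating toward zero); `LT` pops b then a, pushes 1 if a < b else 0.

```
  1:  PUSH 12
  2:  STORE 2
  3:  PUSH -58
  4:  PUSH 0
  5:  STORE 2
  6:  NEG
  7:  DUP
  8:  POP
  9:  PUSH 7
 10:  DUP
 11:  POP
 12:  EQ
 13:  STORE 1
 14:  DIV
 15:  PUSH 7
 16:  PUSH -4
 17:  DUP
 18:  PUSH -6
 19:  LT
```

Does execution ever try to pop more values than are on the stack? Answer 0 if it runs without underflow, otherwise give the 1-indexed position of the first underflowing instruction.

PUSH 12   [12]
STORE 2   []
PUSH -58  [-58]
PUSH 0    [-58, 0]
STORE 2   [-58]
NEG       [58]
DUP       [58, 58]
POP       [58]
PUSH 7    [58, 7]
DUP       [58, 7, 7]
POP       [58, 7]
EQ        [0]
STORE 1   []
DIV  — needs 2 operands, stack has 0 → underflow

14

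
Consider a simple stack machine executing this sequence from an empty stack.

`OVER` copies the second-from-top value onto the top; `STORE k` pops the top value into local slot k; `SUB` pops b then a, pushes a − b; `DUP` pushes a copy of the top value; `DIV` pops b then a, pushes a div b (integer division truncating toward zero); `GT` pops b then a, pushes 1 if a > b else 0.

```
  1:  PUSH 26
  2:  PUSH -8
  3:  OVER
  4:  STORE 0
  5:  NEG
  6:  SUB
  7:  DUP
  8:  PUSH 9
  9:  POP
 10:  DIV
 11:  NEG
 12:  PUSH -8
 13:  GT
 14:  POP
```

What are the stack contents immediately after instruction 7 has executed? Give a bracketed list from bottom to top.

PUSH 26 -> [26]
PUSH -8 -> [26, -8]
OVER    -> [26, -8, 26]
STORE 0 -> [26, -8]
NEG     -> [26, 8]
SUB     -> [18]
DUP     -> [18, 18]

[18, 18]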